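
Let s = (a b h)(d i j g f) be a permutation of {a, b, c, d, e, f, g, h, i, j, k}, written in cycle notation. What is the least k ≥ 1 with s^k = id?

15

The disjoint cycles have lengths 5, 3, 1, 1, 1.
Since disjoint cycles commute, ord(s) = lcm(5, 3) = 15.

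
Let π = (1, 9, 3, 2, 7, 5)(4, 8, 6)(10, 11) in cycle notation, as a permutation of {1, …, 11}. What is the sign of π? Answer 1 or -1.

1

The cycle lengths are 6, 3, 2.
A cycle is odd iff its length is even; π has 2 even-length cycles, so sgn(π) = (−1)^2 and π is even.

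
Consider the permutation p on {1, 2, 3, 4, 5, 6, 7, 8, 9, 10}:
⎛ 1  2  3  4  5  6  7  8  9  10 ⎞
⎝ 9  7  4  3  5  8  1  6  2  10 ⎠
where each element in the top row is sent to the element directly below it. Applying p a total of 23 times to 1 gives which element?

Tracing 1 → 9 → … returns to 1 after 4 steps, so 1 lies in a 4-cycle (1, 9, 2, 7).
Since the cycle has length 4, p^23 acts on it the same as p^3 (23 mod 4 = 3).
Advancing 3 steps from 1: 1 → 9 → 2 → 7.

7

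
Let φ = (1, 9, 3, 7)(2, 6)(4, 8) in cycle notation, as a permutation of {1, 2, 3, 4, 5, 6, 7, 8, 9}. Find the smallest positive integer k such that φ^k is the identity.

4

The cycle type of φ is (4, 2, 2, 1).
Since disjoint cycles commute, ord(φ) = lcm(4, 2, 2) = 4.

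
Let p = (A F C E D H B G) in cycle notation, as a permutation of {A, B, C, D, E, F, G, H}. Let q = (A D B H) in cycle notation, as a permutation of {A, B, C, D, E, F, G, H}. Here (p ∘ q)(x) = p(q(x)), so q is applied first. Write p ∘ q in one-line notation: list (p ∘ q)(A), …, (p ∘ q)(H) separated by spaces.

(p ∘ q)(x) = p(q(x)). Computing each image: p(q(A)) = p(D) = H, p(q(B)) = p(H) = B, p(q(C)) = p(C) = E, p(q(D)) = p(B) = G, p(q(E)) = p(E) = D, p(q(F)) = p(F) = C, p(q(G)) = p(G) = A, p(q(H)) = p(A) = F.
Hence p ∘ q = [H B E G D C A F].

H B E G D C A F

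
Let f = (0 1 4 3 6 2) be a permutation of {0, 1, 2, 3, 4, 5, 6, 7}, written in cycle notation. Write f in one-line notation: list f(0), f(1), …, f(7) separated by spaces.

1 4 0 6 3 5 2 7

Image by image: 0→1, 1→4, 2→0, 3→6, 4→3, 5→5, 6→2, 7→7.
So the one-line form is 1 4 0 6 3 5 2 7.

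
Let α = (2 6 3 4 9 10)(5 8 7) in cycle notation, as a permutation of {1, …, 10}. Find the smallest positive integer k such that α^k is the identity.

6

The cycle type of α is (6, 3, 1).
Since disjoint cycles commute, ord(α) = lcm(6, 3) = 6.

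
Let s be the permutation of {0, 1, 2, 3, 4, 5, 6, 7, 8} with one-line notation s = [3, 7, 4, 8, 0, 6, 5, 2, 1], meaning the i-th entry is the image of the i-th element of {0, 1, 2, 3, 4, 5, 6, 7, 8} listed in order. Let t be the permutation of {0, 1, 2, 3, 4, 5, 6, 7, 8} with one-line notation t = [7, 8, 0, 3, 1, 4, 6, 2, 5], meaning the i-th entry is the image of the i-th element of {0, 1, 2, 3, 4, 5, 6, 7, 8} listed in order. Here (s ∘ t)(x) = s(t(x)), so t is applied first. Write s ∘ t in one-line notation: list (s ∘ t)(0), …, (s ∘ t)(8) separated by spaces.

2 1 3 8 7 0 5 4 6

(s ∘ t)(x) = s(t(x)). Computing each image: s(t(0)) = s(7) = 2, s(t(1)) = s(8) = 1, s(t(2)) = s(0) = 3, s(t(3)) = s(3) = 8, s(t(4)) = s(1) = 7, s(t(5)) = s(4) = 0, s(t(6)) = s(6) = 5, s(t(7)) = s(2) = 4, s(t(8)) = s(5) = 6.
Hence s ∘ t = [2 1 3 8 7 0 5 4 6].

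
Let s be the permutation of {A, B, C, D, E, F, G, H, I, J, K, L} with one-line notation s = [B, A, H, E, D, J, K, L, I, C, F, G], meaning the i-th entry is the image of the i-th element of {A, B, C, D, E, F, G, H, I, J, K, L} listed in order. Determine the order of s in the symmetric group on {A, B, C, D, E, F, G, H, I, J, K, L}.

14

The disjoint-cycle form of s has cycle lengths 7, 2, 2, 1.
Since disjoint cycles commute, ord(s) = lcm(7, 2, 2) = 14.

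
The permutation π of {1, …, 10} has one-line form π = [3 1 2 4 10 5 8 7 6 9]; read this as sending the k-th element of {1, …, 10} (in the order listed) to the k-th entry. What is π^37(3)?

2

Tracing 3 → 2 → … returns to 3 after 3 steps, so 3 lies in a 3-cycle (1, 3, 2).
On a 3-cycle, π^3 is the identity, so π^37 = π^1 there (37 ≡ 1 mod 3).
Advancing 1 step from 3: 3 → 2.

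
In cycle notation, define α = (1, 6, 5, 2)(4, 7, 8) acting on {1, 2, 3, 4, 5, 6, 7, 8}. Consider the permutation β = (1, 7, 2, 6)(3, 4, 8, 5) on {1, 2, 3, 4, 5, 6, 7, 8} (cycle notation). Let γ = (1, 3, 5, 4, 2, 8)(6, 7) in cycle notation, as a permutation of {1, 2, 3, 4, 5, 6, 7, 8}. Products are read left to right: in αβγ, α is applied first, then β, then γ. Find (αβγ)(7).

4

Chase 7: α(7) = 8; β(8) = 5; γ(5) = 4. Hence (αβγ)(7) = 4.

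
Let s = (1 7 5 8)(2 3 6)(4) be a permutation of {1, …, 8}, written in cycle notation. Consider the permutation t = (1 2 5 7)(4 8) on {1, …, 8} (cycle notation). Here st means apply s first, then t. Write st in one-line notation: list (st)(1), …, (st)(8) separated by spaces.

For each element, apply s then t: 1 → 7 → 1; 2 → 3 → 3; 3 → 6 → 6; 4 → 4 → 8; 5 → 8 → 4; 6 → 2 → 5; 7 → 5 → 7; 8 → 1 → 2.
Collecting the images, st = [1 3 6 8 4 5 7 2].

1 3 6 8 4 5 7 2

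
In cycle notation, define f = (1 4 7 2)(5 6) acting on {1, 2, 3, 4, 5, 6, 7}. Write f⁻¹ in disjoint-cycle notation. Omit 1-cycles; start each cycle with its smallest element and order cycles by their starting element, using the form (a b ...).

The inverse reverses each cycle.
After reversing and putting each cycle's least element first, f⁻¹ = (1 2 7 4)(5 6).

(1 2 7 4)(5 6)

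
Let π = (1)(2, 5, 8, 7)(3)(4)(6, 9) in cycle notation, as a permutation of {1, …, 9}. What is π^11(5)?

5 lies in the 4-cycle (2, 5, 8, 7).
Since the cycle has length 4, π^11 acts on it the same as π^3 (11 mod 4 = 3).
Stepping 3 places around the cycle: 5 → 8 → 7 → 2.

2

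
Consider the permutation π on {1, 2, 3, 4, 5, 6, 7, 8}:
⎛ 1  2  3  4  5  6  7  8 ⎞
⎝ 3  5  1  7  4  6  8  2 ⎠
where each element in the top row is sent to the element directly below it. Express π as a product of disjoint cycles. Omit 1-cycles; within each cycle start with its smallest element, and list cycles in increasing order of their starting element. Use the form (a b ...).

(1 3)(2 5 4 7 8)

From 1: 1 → 3 → 1, closing the cycle (1 3).
Repeating from the next unused element and collecting all non-trivial cycles gives (1 3)(2 5 4 7 8).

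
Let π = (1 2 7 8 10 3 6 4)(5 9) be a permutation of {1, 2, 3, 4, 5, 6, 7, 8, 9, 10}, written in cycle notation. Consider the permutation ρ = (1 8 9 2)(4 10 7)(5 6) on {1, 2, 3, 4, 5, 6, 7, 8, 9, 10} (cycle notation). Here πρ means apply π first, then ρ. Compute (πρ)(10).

3

(πρ)(10) = ρ(π(10)). π(10) = 3, then ρ(3) = 3. So (πρ)(10) = 3.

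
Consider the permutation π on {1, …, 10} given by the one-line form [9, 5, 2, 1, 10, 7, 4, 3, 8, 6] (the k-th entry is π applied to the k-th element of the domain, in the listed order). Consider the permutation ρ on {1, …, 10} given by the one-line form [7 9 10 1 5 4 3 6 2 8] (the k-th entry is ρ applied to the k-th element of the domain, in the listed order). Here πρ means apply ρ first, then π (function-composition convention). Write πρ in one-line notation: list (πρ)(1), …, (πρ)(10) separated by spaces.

4 8 6 9 10 1 2 7 5 3

(πρ)(x) = π(ρ(x)). Computing each image: π(ρ(1)) = π(7) = 4, π(ρ(2)) = π(9) = 8, π(ρ(3)) = π(10) = 6, π(ρ(4)) = π(1) = 9, π(ρ(5)) = π(5) = 10, π(ρ(6)) = π(4) = 1, π(ρ(7)) = π(3) = 2, π(ρ(8)) = π(6) = 7, π(ρ(9)) = π(2) = 5, π(ρ(10)) = π(8) = 3.
Hence πρ = [4 8 6 9 10 1 2 7 5 3].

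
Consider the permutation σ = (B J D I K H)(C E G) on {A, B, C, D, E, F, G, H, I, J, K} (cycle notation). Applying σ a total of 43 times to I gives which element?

I lies in the 6-cycle (B J D I K H).
Since the cycle has length 6, σ^43 acts on it the same as σ^1 (43 mod 6 = 1).
Stepping 1 place around the cycle: I → K.

K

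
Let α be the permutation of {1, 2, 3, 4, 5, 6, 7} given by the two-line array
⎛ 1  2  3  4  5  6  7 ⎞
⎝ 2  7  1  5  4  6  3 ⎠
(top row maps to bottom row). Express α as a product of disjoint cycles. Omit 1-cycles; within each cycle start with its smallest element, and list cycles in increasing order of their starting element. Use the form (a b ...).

Iterating α from 1 gives 1 → 2 → 7 → 3 → 1; that is the 4-cycle (1 2 7 3).
Repeating from the next unused element and collecting all non-trivial cycles gives (1 2 7 3)(4 5).

(1 2 7 3)(4 5)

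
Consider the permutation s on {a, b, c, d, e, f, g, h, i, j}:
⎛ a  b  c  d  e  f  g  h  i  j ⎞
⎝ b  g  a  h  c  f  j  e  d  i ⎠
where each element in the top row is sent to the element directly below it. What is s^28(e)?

Tracing e → c → … returns to e after 9 steps, so e lies in a 9-cycle (a, b, g, j, i, d, h, e, c).
Since the cycle has length 9, s^28 acts on it the same as s^1 (28 mod 9 = 1).
Advancing 1 step from e: e → c.

c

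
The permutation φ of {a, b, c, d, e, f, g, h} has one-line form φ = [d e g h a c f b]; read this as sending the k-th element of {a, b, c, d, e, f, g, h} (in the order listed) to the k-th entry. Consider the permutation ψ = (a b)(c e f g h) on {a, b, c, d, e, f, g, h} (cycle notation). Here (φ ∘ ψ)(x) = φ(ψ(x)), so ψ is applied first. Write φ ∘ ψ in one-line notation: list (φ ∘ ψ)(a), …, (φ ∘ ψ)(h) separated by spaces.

e d a h c f b g

For each element, apply ψ then φ: a → b → e; b → a → d; c → e → a; d → d → h; e → f → c; f → g → f; g → h → b; h → c → g.
So φ ∘ ψ in one-line form is e d a h c f b g.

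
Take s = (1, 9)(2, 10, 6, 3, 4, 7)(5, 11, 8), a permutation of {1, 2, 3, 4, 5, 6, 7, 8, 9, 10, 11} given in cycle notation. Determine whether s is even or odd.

The cycle lengths are 6, 3, 2.
A cycle is odd iff its length is even; s has 2 even-length cycles, so sgn(s) = (−1)^2 and s is even.

even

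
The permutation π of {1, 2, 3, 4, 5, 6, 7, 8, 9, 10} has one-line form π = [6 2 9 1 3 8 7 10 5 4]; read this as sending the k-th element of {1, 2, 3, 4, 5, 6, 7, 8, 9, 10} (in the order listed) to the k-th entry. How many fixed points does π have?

2

The fixed points (elements with π(x) = x) are {2, 7}, so there are 2.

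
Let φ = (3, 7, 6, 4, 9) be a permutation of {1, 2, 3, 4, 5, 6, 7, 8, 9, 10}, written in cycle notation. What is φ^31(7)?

6

7 lies in the 5-cycle (3, 7, 6, 4, 9).
Since the cycle has length 5, φ^31 acts on it the same as φ^1 (31 mod 5 = 1).
Stepping 1 place around the cycle: 7 → 6.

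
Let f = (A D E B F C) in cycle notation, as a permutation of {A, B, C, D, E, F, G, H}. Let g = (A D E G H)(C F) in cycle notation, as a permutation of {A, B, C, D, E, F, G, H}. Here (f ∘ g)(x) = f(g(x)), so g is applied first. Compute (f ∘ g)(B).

F

g(B) = B, then f(B) = F; composing gives (f ∘ g)(B) = F.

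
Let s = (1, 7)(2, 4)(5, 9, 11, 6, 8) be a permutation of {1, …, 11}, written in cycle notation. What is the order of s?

The cycle type of s is (5, 2, 2, 1, 1).
The order of s is the least common multiple of its cycle lengths: lcm(5, 2, 2) = 10.

10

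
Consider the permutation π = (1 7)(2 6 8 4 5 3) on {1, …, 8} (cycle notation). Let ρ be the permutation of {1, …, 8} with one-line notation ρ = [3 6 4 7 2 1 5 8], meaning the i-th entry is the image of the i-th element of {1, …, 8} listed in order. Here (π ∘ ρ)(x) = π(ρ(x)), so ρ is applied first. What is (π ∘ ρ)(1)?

2

First apply ρ: ρ(1) = 3, then π(3) = 2. Thus (π ∘ ρ)(1) = 2.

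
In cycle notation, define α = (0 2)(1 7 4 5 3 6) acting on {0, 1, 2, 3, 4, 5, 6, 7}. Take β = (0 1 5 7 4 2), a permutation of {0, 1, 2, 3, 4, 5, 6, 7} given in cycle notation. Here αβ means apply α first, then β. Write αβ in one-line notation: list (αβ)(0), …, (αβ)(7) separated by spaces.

0 4 1 6 7 3 5 2

(αβ)(x) = β(α(x)). Computing each image: β(α(0)) = β(2) = 0, β(α(1)) = β(7) = 4, β(α(2)) = β(0) = 1, β(α(3)) = β(6) = 6, β(α(4)) = β(5) = 7, β(α(5)) = β(3) = 3, β(α(6)) = β(1) = 5, β(α(7)) = β(4) = 2.
Hence αβ = [0 4 1 6 7 3 5 2].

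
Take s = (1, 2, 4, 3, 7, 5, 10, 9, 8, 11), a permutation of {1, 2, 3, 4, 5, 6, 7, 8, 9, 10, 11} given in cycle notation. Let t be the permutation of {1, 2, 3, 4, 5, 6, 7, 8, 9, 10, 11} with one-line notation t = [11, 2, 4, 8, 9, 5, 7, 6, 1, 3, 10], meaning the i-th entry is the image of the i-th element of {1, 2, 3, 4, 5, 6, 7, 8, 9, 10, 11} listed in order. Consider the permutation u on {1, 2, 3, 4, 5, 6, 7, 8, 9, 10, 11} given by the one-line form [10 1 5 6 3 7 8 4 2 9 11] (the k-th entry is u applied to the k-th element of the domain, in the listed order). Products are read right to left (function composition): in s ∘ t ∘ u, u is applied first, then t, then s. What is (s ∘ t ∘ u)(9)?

Apply the permutations in order: u(9) = 2, then t(2) = 2, then s(2) = 4. So (s ∘ t ∘ u)(9) = 4.

4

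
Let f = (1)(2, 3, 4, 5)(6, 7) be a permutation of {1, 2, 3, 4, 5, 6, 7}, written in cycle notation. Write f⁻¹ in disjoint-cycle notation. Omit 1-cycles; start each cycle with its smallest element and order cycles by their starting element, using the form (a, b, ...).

If f sends a → b within a cycle, f⁻¹ sends b → a; equivalently, reverse each cycle.
Reversing each cycle of f and rotating so the smallest element leads gives (2, 5, 4, 3)(6, 7).

(2, 5, 4, 3)(6, 7)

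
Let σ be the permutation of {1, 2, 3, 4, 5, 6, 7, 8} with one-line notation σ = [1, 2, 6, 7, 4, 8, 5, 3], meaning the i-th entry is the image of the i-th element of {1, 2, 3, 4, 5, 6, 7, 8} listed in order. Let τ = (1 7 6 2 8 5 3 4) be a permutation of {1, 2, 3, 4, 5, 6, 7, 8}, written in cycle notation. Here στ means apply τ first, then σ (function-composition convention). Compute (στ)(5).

τ(5) = 3, then σ(3) = 6; composing gives (στ)(5) = 6.

6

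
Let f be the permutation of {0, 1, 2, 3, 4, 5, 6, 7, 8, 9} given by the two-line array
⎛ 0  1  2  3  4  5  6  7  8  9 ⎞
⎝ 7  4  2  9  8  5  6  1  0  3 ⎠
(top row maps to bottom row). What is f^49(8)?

4

Tracing 8 → 0 → … returns to 8 after 5 steps, so 8 lies in a 5-cycle (0 7 1 4 8).
Powers repeat with period 5 on this cycle, and 49 mod 5 = 4, so f^49(8) = f^4(8).
Stepping 4 places around the cycle: 8 → 0 → 7 → 1 → 4.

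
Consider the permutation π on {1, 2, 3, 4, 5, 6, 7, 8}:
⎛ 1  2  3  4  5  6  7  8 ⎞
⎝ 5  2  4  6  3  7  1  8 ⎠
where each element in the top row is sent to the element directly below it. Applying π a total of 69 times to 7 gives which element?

Tracing 7 → 1 → … returns to 7 after 6 steps, so 7 lies in a 6-cycle (1, 5, 3, 4, 6, 7).
On a 6-cycle, π^6 is the identity, so π^69 = π^3 there (69 ≡ 3 mod 6).
Stepping 3 places around the cycle: 7 → 1 → 5 → 3.

3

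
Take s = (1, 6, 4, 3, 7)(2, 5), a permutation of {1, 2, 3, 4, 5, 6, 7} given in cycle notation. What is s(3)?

Within (1, 6, 4, 3, 7), 3 ↦ 7.

7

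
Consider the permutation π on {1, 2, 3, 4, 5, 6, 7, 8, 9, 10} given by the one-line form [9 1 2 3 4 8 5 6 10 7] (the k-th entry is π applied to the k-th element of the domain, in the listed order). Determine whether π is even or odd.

even

In disjoint-cycle form the cycle lengths are 8, 2.
A cycle is odd iff its length is even; π has 2 even-length cycles, so sgn(π) = (−1)^2 and π is even.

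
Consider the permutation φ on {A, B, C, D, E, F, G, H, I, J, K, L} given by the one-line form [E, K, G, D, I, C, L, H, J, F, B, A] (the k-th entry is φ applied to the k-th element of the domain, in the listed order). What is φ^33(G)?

L

Tracing G → L → … returns to G after 8 steps, so G lies in an 8-cycle (A, E, I, J, F, C, G, L).
Powers repeat with period 8 on this cycle, and 33 mod 8 = 1, so φ^33(G) = φ^1(G).
Stepping 1 place around the cycle: G → L.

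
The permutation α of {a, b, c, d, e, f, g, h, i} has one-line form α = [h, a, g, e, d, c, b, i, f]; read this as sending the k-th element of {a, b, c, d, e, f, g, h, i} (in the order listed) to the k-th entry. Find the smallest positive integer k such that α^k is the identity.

The disjoint-cycle form of α has cycle lengths 7, 2.
Since disjoint cycles commute, ord(α) = lcm(7, 2) = 14.

14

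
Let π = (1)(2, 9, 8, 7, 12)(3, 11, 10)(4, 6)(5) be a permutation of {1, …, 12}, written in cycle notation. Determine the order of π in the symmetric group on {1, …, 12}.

The disjoint cycles have lengths 5, 3, 2, 1, 1.
Since disjoint cycles commute, ord(π) = lcm(5, 3, 2) = 30.

30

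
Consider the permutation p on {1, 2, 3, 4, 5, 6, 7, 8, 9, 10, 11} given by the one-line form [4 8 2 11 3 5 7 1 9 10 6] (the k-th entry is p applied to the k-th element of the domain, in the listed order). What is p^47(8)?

Tracing 8 → 1 → … returns to 8 after 8 steps, so 8 lies in an 8-cycle (1, 4, 11, 6, 5, 3, 2, 8).
On an 8-cycle, p^8 is the identity, so p^47 = p^7 there (47 ≡ 7 mod 8).
Stepping 7 places around the cycle: 8 → 1 → 4 → 11 → 6 → 5 → 3 → 2.

2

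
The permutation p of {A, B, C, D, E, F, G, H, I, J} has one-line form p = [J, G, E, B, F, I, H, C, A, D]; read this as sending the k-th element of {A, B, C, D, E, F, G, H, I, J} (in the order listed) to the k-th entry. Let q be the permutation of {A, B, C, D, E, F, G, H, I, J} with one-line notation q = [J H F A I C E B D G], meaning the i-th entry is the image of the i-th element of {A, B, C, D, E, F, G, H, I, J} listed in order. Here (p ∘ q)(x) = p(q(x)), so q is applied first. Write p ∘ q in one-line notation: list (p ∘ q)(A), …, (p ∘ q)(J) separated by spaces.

For each element, apply q then p: A → J → D; B → H → C; C → F → I; D → A → J; E → I → A; F → C → E; G → E → F; H → B → G; I → D → B; J → G → H.
Collecting the images, p ∘ q = [D C I J A E F G B H].

D C I J A E F G B H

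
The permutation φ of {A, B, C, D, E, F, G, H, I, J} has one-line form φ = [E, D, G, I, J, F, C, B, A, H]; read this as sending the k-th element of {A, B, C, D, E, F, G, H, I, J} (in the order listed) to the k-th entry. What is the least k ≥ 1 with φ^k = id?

14

Decomposing into disjoint cycles gives cycle lengths 7, 2, 1.
The order is lcm(7, 2) = 14.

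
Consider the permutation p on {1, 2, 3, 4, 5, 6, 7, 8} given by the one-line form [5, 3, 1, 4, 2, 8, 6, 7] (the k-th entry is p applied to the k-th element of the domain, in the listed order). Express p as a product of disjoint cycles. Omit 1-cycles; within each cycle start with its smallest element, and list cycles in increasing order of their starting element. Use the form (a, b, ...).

(1, 5, 2, 3)(6, 8, 7)

Start at 1 and follow images: 1 → 5 → 2 → 3 → 1, giving the cycle (1, 5, 2, 3).
Continuing from each remaining unvisited element yields (1, 5, 2, 3)(6, 8, 7).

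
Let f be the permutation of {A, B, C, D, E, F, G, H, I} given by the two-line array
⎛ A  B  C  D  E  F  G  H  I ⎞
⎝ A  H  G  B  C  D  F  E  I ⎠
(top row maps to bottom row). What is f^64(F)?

Tracing F → D → … returns to F after 7 steps, so F lies in a 7-cycle (B H E C G F D).
On a 7-cycle, f^7 is the identity, so f^64 = f^1 there (64 ≡ 1 mod 7).
Stepping 1 place around the cycle: F → D.

D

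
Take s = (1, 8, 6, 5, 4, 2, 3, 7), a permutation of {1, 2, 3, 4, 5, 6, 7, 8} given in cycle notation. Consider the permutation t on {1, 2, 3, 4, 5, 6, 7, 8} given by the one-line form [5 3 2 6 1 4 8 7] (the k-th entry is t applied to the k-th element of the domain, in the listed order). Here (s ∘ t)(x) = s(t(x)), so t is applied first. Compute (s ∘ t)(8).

1

t(8) = 7, then s(7) = 1; composing gives (s ∘ t)(8) = 1.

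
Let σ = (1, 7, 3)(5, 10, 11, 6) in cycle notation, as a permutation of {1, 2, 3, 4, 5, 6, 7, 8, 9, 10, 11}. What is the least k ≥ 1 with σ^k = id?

12

The cycle type of σ is (4, 3, 1, 1, 1, 1).
Since disjoint cycles commute, ord(σ) = lcm(4, 3) = 12.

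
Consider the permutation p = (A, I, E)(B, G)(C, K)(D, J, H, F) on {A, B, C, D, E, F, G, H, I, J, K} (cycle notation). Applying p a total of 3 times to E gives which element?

E lies in the 3-cycle (A, I, E).
Since the cycle has length 3, p^3 acts on it the same as p^0 (3 mod 3 = 0).
So p^3(E) = E.

E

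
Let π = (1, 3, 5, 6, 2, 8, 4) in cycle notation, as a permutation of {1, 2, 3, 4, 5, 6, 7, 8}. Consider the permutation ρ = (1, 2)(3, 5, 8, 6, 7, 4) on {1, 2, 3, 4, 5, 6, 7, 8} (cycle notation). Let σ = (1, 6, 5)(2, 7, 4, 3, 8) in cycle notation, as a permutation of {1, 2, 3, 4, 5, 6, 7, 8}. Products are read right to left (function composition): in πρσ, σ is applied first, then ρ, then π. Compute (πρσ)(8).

(πρσ)(8) = π(ρ(σ(8))). σ(8) = 2, then ρ(2) = 1, then π(1) = 3, so the result is 3.

3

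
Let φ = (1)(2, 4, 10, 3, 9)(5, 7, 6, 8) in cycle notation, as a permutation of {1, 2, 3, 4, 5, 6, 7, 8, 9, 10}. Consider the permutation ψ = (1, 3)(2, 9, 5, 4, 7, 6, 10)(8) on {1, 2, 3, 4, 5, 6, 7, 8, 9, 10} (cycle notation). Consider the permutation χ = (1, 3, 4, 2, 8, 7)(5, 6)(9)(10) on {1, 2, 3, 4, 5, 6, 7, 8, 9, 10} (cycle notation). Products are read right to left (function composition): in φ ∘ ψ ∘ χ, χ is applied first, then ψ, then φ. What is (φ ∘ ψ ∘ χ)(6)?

10

Chase 6: χ(6) = 5; ψ(5) = 4; φ(4) = 10. Hence (φ ∘ ψ ∘ χ)(6) = 10.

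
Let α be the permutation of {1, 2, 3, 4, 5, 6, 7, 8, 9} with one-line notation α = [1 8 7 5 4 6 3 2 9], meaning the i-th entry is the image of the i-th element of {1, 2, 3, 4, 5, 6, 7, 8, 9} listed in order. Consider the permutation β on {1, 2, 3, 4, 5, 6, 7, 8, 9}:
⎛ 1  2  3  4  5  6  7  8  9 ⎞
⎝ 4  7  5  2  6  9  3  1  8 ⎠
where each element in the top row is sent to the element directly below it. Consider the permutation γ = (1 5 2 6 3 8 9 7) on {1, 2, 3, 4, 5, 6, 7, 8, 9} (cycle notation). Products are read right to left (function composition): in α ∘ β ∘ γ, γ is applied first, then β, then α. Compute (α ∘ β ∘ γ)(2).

9

Chase 2: γ(2) = 6; β(6) = 9; α(9) = 9. Hence (α ∘ β ∘ γ)(2) = 9.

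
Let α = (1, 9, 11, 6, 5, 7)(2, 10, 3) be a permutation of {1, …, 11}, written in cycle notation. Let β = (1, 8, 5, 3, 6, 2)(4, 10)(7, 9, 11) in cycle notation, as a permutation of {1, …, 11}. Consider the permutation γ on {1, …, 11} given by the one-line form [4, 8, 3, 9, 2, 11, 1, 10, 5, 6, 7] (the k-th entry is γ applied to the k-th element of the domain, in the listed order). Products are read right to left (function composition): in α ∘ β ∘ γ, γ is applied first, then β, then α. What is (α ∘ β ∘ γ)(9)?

2

Chase 9: γ(9) = 5; β(5) = 3; α(3) = 2. Hence (α ∘ β ∘ γ)(9) = 2.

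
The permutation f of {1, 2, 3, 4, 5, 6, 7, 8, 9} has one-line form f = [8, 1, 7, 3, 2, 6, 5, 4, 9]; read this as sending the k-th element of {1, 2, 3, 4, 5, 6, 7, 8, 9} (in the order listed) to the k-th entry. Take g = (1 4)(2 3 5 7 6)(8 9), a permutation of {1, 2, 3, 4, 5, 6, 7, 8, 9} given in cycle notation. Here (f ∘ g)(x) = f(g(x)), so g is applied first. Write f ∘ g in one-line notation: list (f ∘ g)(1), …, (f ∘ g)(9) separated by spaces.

3 7 2 8 5 1 6 9 4

(f ∘ g)(x) = f(g(x)). Computing each image: f(g(1)) = f(4) = 3, f(g(2)) = f(3) = 7, f(g(3)) = f(5) = 2, f(g(4)) = f(1) = 8, f(g(5)) = f(7) = 5, f(g(6)) = f(2) = 1, f(g(7)) = f(6) = 6, f(g(8)) = f(9) = 9, f(g(9)) = f(8) = 4.
Hence f ∘ g = [3 7 2 8 5 1 6 9 4].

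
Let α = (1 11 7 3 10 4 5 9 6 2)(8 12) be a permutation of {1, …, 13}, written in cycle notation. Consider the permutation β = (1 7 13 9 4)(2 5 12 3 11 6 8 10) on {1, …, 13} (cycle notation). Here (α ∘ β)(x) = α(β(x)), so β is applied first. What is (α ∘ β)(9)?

5

(α ∘ β)(9) = α(β(9)). β(9) = 4, then α(4) = 5. So (α ∘ β)(9) = 5.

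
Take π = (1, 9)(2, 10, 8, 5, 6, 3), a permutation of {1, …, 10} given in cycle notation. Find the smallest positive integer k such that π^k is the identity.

6

The disjoint cycles have lengths 6, 2, 1, 1.
Since disjoint cycles commute, ord(π) = lcm(6, 2) = 6.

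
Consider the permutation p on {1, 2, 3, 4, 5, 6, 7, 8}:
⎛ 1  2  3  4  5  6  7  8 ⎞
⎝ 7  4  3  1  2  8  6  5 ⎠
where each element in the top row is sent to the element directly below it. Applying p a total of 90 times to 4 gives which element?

Tracing 4 → 1 → … returns to 4 after 7 steps, so 4 lies in a 7-cycle (1 7 6 8 5 2 4).
Powers repeat with period 7 on this cycle, and 90 mod 7 = 6, so p^90(4) = p^6(4).
Stepping 6 places around the cycle: 4 → 1 → 7 → 6 → 8 → 5 → 2.

2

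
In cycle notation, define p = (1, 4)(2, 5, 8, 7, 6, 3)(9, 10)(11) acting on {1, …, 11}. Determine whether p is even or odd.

odd

The cycle lengths are 6, 2, 2, 1.
A cycle is odd iff its length is even; p has 3 even-length cycles, so sgn(p) = (−1)^3 and p is odd.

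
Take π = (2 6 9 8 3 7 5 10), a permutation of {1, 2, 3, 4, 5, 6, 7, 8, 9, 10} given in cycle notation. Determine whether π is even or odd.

odd

The cycle lengths are 8, 1, 1.
A cycle of length ℓ contributes ℓ−1 transpositions, so π is a product of 7 transpositions — odd.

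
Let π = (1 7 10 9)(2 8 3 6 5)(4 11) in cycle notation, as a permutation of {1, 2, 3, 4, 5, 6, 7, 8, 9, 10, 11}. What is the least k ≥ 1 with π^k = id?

The cycle type of π is (5, 4, 2).
The order of π is the least common multiple of its cycle lengths: lcm(5, 4, 2) = 20.

20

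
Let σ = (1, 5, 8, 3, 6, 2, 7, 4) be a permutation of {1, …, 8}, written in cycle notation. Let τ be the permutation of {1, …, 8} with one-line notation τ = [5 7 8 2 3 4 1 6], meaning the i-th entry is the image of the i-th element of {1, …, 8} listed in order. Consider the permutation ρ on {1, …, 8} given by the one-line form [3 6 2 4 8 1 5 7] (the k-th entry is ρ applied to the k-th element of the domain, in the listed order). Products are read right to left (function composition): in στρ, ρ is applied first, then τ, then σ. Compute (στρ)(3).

Chase 3: ρ(3) = 2; τ(2) = 7; σ(7) = 4. Hence (στρ)(3) = 4.

4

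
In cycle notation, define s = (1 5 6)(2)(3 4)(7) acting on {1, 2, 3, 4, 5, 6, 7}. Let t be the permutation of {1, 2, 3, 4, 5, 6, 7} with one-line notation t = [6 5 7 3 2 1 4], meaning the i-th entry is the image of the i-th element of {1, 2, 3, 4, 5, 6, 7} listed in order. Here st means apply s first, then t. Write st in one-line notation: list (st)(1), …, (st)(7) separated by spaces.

2 5 3 7 1 6 4

(st)(x) = t(s(x)). Computing each image: t(s(1)) = t(5) = 2, t(s(2)) = t(2) = 5, t(s(3)) = t(4) = 3, t(s(4)) = t(3) = 7, t(s(5)) = t(6) = 1, t(s(6)) = t(1) = 6, t(s(7)) = t(7) = 4.
Hence st = [2 5 3 7 1 6 4].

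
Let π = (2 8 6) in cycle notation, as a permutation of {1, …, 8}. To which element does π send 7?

7 does not appear in any cycle of π, so it is a fixed point: π(7) = 7.

7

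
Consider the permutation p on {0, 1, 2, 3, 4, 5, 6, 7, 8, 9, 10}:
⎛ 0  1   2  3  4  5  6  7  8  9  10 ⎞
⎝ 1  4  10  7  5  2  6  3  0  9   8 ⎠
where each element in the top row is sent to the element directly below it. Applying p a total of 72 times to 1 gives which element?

5

Tracing 1 → 4 → … returns to 1 after 7 steps, so 1 lies in a 7-cycle (0, 1, 4, 5, 2, 10, 8).
Powers repeat with period 7 on this cycle, and 72 mod 7 = 2, so p^72(1) = p^2(1).
Stepping 2 places around the cycle: 1 → 4 → 5.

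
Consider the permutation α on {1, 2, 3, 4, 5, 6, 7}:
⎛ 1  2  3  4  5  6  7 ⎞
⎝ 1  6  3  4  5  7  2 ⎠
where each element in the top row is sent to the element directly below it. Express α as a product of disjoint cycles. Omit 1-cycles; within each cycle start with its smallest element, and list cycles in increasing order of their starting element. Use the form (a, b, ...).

Start at 2 and follow images: 2 → 6 → 7 → 2, giving the cycle (2, 6, 7).
Continuing from each remaining unvisited element yields (2, 6, 7).

(2, 6, 7)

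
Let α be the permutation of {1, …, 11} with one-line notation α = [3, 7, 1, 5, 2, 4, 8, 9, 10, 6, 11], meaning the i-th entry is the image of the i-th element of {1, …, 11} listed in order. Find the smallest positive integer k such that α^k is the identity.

The disjoint-cycle form of α has cycle lengths 8, 2, 1.
The order is lcm(8, 2) = 8.

8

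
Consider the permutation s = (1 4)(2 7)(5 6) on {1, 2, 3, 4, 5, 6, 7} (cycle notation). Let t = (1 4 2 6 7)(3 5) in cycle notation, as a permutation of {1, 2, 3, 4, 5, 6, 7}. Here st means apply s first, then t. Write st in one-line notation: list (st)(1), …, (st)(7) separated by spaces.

For each element, apply s then t: 1 → 4 → 2; 2 → 7 → 1; 3 → 3 → 5; 4 → 1 → 4; 5 → 6 → 7; 6 → 5 → 3; 7 → 2 → 6.
Collecting the images, st = [2 1 5 4 7 3 6].

2 1 5 4 7 3 6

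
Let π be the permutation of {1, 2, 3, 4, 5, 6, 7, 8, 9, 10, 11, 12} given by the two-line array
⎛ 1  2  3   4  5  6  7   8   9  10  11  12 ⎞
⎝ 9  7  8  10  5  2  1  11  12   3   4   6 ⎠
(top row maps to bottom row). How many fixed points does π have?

1

The fixed points (elements with π(x) = x) are {5}, so there is 1.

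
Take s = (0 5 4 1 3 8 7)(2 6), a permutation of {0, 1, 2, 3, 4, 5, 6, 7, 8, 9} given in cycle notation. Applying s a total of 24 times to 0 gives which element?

0 lies in the 7-cycle (0 5 4 1 3 8 7).
Powers repeat with period 7 on this cycle, and 24 mod 7 = 3, so s^24(0) = s^3(0).
Stepping 3 places around the cycle: 0 → 5 → 4 → 1.

1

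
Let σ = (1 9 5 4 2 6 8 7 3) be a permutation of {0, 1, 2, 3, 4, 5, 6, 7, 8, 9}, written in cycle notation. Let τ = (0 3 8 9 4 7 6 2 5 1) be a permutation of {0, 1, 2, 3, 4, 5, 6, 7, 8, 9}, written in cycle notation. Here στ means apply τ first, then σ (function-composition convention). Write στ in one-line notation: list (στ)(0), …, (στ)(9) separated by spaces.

For each element, apply τ then σ: 0 → 3 → 1; 1 → 0 → 0; 2 → 5 → 4; 3 → 8 → 7; 4 → 7 → 3; 5 → 1 → 9; 6 → 2 → 6; 7 → 6 → 8; 8 → 9 → 5; 9 → 4 → 2.
So στ in one-line form is 1 0 4 7 3 9 6 8 5 2.

1 0 4 7 3 9 6 8 5 2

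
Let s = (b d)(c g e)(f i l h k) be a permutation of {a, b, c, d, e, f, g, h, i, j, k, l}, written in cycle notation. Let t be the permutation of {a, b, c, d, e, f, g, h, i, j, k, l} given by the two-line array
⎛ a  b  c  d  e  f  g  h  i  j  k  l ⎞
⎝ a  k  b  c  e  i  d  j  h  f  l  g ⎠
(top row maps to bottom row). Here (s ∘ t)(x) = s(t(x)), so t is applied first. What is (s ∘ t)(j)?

i

t(j) = f, then s(f) = i; composing gives (s ∘ t)(j) = i.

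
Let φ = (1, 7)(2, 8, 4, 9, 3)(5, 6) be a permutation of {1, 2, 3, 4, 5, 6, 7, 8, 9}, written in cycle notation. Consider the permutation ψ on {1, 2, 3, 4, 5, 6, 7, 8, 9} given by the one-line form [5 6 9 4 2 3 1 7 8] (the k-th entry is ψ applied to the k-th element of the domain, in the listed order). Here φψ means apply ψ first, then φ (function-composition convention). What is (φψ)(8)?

1

First apply ψ: ψ(8) = 7, then φ(7) = 1. Thus (φψ)(8) = 1.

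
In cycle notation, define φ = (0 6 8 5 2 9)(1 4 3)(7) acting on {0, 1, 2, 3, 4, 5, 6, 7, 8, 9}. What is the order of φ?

6

The cycle type of φ is (6, 3, 1).
The order of φ is the least common multiple of its cycle lengths: lcm(6, 3) = 6.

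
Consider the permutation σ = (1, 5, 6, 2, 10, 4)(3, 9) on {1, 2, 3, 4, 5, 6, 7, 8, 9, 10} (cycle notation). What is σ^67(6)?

2

6 lies in the 6-cycle (1, 5, 6, 2, 10, 4).
On a 6-cycle, σ^6 is the identity, so σ^67 = σ^1 there (67 ≡ 1 mod 6).
Advancing 1 step from 6: 6 → 2.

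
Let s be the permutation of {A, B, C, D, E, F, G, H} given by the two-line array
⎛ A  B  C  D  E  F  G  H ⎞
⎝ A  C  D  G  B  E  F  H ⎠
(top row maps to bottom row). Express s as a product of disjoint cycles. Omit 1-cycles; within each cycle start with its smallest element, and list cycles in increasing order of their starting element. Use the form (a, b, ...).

Iterating s from B gives B → C → D → G → F → E → B; that is the 6-cycle (B, C, D, G, F, E).
Repeating from the next unused element and collecting all non-trivial cycles gives (B, C, D, G, F, E).

(B, C, D, G, F, E)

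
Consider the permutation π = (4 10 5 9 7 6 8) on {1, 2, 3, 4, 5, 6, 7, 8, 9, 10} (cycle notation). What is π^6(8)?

8 lies in the 7-cycle (4 10 5 9 7 6 8).
Stepping 6 places around the cycle: 8 → 4 → 10 → 5 → 9 → 7 → 6.

6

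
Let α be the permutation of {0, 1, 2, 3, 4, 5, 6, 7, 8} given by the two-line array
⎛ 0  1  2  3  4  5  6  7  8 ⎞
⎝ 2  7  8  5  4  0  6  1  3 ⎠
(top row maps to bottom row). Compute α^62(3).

0

Tracing 3 → 5 → … returns to 3 after 5 steps, so 3 lies in a 5-cycle (0, 2, 8, 3, 5).
Powers repeat with period 5 on this cycle, and 62 mod 5 = 2, so α^62(3) = α^2(3).
Advancing 2 steps from 3: 3 → 5 → 0.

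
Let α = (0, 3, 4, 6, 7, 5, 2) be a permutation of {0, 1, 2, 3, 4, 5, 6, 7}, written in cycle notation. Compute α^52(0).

6

0 lies in the 7-cycle (0, 3, 4, 6, 7, 5, 2).
On a 7-cycle, α^7 is the identity, so α^52 = α^3 there (52 ≡ 3 mod 7).
Stepping 3 places around the cycle: 0 → 3 → 4 → 6.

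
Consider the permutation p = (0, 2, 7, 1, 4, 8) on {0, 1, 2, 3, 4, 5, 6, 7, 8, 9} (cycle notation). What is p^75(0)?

1

0 lies in the 6-cycle (0, 2, 7, 1, 4, 8).
Since the cycle has length 6, p^75 acts on it the same as p^3 (75 mod 6 = 3).
Stepping 3 places around the cycle: 0 → 2 → 7 → 1.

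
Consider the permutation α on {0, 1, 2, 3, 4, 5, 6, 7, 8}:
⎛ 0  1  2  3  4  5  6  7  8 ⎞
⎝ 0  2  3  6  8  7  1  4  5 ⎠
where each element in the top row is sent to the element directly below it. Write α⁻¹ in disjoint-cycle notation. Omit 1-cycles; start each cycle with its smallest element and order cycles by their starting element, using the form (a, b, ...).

First write α in disjoint cycles: (1, 2, 3, 6)(4, 8, 5, 7).
The inverse reverses every cycle; in canonical form, α⁻¹ = (1, 6, 3, 2)(4, 7, 5, 8).

(1, 6, 3, 2)(4, 7, 5, 8)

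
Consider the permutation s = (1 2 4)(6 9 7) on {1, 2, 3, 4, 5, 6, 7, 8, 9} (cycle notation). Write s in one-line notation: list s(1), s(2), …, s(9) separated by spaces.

2 4 3 1 5 9 6 8 7

Reading each image from the cycles: 1→2, 2→4, 3→3, 4→1, 5→5, 6→9, 7→6, 8→8, 9→7.
So the one-line form is 2 4 3 1 5 9 6 8 7.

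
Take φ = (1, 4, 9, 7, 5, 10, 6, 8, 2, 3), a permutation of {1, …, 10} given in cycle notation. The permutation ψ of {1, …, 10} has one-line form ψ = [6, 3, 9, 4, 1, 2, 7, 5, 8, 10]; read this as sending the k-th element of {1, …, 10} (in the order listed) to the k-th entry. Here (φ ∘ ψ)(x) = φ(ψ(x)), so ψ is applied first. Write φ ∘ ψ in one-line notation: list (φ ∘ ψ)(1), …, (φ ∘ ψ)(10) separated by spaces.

(φ ∘ ψ)(x) = φ(ψ(x)). Computing each image: φ(ψ(1)) = φ(6) = 8, φ(ψ(2)) = φ(3) = 1, φ(ψ(3)) = φ(9) = 7, φ(ψ(4)) = φ(4) = 9, φ(ψ(5)) = φ(1) = 4, φ(ψ(6)) = φ(2) = 3, φ(ψ(7)) = φ(7) = 5, φ(ψ(8)) = φ(5) = 10, φ(ψ(9)) = φ(8) = 2, φ(ψ(10)) = φ(10) = 6.
Hence φ ∘ ψ = [8 1 7 9 4 3 5 10 2 6].

8 1 7 9 4 3 5 10 2 6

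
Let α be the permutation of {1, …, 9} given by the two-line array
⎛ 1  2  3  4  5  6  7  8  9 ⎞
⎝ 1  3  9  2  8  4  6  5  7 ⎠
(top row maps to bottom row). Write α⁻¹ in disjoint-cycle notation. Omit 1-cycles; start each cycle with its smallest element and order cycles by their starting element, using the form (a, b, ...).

The cycle decomposition of α is (2, 3, 9, 7, 6, 4)(5, 8).
Reversing each cycle (and rotating so the smallest element leads) gives α⁻¹ = (2, 4, 6, 7, 9, 3)(5, 8).

(2, 4, 6, 7, 9, 3)(5, 8)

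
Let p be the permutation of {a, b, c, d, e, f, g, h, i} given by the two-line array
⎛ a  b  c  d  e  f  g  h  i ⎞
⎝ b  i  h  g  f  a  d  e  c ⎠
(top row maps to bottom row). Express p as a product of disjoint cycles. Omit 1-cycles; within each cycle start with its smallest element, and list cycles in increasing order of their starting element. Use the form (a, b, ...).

(a, b, i, c, h, e, f)(d, g)

From a: a → b → i → c → h → e → f → a, closing the cycle (a, b, i, c, h, e, f).
Continuing from each remaining unvisited element yields (a, b, i, c, h, e, f)(d, g).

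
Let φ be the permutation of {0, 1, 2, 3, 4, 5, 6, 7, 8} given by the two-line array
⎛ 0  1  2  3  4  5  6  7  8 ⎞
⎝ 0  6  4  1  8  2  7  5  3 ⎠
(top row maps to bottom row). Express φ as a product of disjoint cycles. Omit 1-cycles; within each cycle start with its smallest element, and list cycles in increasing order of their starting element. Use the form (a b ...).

Iterating φ from 1 gives 1 → 6 → 7 → 5 → 2 → 4 → 8 → 3 → 1; that is the 8-cycle (1 6 7 5 2 4 8 3).
Repeating from the next unused element and collecting all non-trivial cycles gives (1 6 7 5 2 4 8 3).

(1 6 7 5 2 4 8 3)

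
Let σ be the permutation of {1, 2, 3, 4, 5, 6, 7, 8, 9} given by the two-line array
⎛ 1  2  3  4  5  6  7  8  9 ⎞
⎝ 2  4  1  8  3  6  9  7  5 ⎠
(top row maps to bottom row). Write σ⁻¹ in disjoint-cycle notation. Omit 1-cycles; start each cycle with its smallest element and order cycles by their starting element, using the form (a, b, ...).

First write σ in disjoint cycles: (1, 2, 4, 8, 7, 9, 5, 3).
The inverse reverses every cycle; in canonical form, σ⁻¹ = (1, 3, 5, 9, 7, 8, 4, 2).

(1, 3, 5, 9, 7, 8, 4, 2)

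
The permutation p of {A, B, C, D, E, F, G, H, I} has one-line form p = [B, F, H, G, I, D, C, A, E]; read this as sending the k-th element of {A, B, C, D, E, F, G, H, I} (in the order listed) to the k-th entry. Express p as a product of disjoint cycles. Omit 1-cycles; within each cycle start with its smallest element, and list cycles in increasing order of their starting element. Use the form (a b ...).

(A B F D G C H)(E I)

From A: A → B → F → D → G → C → H → A, closing the cycle (A B F D G C H).
Continuing from each remaining unvisited element yields (A B F D G C H)(E I).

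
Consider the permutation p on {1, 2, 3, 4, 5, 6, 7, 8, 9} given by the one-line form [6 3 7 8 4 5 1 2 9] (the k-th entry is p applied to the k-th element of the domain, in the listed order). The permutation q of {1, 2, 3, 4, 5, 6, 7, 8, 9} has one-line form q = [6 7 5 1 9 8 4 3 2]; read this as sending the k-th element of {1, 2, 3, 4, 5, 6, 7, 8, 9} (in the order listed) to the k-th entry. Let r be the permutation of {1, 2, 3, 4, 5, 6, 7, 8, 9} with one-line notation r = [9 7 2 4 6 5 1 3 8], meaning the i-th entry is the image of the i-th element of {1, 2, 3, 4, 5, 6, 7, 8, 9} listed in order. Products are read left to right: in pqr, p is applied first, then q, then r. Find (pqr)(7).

(pqr)(7) = r(q(p(7))). p(7) = 1, then q(1) = 6, then r(6) = 5, so the result is 5.

5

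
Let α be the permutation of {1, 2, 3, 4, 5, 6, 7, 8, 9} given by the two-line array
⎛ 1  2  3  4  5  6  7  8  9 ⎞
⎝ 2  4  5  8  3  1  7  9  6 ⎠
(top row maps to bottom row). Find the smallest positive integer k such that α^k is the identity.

6

Decomposing into disjoint cycles gives cycle lengths 6, 2, 1.
The order of α is the least common multiple of its cycle lengths: lcm(6, 2) = 6.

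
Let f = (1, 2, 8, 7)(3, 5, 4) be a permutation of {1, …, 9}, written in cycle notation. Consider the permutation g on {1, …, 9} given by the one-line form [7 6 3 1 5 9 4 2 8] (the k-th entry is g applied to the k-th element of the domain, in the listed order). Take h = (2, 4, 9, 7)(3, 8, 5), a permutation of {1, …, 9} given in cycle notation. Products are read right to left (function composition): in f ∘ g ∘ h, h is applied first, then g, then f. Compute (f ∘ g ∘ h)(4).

7

Chase 4: h(4) = 9; g(9) = 8; f(8) = 7. Hence (f ∘ g ∘ h)(4) = 7.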